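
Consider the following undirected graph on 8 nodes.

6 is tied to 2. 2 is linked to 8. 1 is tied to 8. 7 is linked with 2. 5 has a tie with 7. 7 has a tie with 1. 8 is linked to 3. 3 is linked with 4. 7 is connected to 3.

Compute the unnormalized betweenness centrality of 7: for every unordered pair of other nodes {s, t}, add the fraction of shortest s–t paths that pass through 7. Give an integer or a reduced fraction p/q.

10

Pairs whose geodesics pass through 7 — 4–6: 1/2; 4–2: 1/2; 4–5: 1; 4–1: 1/2; 6–3: 1/2; 6–5: 1; 6–1: 1/2; 8–5: 3/3; 3–2: 1/2; 3–5: 1; 3–1: 1/2; 2–5: 1; 2–1: 1/2; 5–1: 1.
All other pairs contribute 0.
Summing the contributions gives betweenness(7) = 10.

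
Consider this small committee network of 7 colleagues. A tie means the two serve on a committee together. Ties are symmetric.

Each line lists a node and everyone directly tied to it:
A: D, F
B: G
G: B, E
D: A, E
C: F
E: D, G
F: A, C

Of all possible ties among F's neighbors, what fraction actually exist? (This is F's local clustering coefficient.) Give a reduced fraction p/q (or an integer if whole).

F's neighbors: A and C (k = 2).
Possible neighbor pairs: C(2,2) = 1. Edges among them: none → e = 0.
Clustering(F) = 0/1.

0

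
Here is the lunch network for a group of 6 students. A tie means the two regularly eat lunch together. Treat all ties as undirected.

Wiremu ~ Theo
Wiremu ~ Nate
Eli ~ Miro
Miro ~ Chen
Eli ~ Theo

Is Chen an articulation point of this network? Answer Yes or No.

Even without Chen, every remaining node can still reach every other (the residual graph is connected), so Chen is not a cut vertex.

No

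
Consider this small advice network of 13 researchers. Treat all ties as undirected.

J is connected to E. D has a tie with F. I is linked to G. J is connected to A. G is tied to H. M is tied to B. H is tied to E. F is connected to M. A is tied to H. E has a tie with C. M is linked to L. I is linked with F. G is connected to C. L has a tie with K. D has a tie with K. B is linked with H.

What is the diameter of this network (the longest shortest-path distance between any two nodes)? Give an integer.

Eccentricity of each node (its greatest distance to any other): A:5, B:3, C:5, D:6, E:5, F:5, G:4, H:4, I:4, J:6, K:6, L:5, M:4.
The maximum eccentricity is 6, realized for instance by the pair K–J via K – L – M – B – H – E – J. So the diameter is 6.

6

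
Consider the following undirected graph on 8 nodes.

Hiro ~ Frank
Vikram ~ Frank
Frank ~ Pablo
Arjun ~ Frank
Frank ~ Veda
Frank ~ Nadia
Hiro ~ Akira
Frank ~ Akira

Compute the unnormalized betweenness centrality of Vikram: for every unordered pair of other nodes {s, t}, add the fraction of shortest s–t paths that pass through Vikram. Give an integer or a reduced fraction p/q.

0

No shortest path between any pair of other nodes passes through Vikram.
Summing the contributions gives betweenness(Vikram) = 0.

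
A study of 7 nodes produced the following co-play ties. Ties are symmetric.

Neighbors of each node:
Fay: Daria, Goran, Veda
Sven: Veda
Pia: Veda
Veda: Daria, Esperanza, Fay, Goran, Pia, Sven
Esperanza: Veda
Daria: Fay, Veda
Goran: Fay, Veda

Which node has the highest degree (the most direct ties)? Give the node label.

Degrees — Daria:2, Esperanza:1, Fay:3, Goran:2, Pia:1, Sven:1, Veda:6.
The maximum is 6, attained only by Veda.

Veda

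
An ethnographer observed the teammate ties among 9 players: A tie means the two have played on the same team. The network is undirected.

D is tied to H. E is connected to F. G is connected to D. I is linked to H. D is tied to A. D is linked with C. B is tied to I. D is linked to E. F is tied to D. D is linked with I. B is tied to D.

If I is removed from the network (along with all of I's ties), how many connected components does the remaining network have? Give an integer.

1

I's neighbors (B, D, and H) remain reachable from one another through other ties, so the rest of the network stays in one piece.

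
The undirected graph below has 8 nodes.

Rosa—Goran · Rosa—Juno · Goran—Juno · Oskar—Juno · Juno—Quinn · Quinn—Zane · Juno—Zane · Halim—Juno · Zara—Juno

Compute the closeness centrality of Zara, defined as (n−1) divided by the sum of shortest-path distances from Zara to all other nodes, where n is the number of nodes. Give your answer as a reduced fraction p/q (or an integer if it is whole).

Distances from Zara: Goran:2, Halim:2, Juno:1, Oskar:2, Quinn:2, Rosa:2, Zane:2. Sum = 13.
n = 8, so closeness = 7/13.

7/13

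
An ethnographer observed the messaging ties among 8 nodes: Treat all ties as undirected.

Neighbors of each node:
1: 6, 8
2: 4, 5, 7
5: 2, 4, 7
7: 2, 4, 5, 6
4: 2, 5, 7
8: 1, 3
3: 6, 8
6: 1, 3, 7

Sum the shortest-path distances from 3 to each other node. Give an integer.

Distances from 3: 1:2, 2:3, 4:3, 5:3, 6:1, 7:2, 8:1.
Sum = 2 + 3 + 3 + 3 + 1 + 2 + 1 = 15.

15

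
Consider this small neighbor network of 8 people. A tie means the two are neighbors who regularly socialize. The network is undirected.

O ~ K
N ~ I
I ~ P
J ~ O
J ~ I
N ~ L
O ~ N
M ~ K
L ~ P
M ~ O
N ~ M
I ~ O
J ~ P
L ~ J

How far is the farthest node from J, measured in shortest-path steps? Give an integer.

Distances from J: I:1, K:2, L:1, M:2, N:2, O:1, P:1.
The largest is 2 (to N, K, and M), so the eccentricity of J is 2.

2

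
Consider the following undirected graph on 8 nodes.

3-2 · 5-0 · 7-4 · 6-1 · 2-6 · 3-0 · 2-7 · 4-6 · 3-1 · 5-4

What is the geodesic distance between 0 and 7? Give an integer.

3

One shortest route is 0 – 5 – 4 – 7, which uses 3 edges, and at distance 2 from 0 we only reach {1, 2, 4}, which does not include 7. So d(0,7) = 3.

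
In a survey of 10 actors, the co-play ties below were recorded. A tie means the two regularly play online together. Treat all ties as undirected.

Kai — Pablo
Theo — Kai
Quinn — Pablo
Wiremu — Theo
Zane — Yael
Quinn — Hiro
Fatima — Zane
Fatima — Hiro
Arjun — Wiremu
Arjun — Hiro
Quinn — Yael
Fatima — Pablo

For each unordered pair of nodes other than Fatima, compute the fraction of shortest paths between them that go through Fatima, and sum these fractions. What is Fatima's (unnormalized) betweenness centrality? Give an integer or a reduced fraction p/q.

Pairs whose geodesics pass through Fatima — Kai–Zane: 1; Kai–Hiro: 1/2; Pablo–Zane: 1; Pablo–Hiro: 1/2; Pablo–Arjun: 1/2; Zane–Hiro: 1; Zane–Arjun: 1; Zane–Wiremu: 1; Zane–Theo: 1.
All other pairs contribute 0.
Summing the contributions gives betweenness(Fatima) = 15/2.

15/2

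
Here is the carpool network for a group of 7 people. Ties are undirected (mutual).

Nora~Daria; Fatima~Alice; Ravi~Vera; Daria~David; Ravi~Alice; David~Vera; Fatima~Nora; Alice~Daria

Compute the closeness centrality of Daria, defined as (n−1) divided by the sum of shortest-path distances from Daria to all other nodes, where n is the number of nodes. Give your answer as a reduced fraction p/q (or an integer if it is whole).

Distances from Daria: Alice:1, David:1, Fatima:2, Nora:1, Ravi:2, Vera:2. Sum = 9.
n = 7, so closeness = 6/9 = 2/3.

2/3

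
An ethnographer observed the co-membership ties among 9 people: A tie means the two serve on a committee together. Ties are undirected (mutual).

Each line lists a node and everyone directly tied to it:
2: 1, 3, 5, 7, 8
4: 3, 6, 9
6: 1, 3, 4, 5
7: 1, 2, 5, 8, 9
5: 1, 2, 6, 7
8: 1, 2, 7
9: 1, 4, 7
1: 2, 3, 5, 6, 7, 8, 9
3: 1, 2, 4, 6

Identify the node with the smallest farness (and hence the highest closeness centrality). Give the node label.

1

Farness (sum of distances to all others) for each node — 1:9, 2:11, 3:12, 4:14, 5:12, 6:12, 7:11, 8:14, 9:13.
The smallest farness is 9, for 1, so 1 has the highest closeness.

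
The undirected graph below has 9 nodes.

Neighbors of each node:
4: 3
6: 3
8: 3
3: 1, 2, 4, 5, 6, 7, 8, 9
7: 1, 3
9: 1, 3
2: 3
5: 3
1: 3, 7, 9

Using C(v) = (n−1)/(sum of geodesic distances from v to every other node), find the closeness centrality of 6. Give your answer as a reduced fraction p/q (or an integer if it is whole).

8/15

Distances from 6: 1:2, 2:2, 3:1, 4:2, 5:2, 7:2, 8:2, 9:2. Sum = 15.
n = 9, so closeness = 8/15.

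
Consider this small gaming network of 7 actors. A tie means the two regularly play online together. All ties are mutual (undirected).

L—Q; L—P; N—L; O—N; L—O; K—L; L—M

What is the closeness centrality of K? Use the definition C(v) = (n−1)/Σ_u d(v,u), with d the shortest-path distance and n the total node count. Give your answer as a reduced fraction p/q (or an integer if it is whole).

Distances from K: L:1, M:2, N:2, O:2, P:2, Q:2. Sum = 11.
n = 7, so closeness = 6/11.

6/11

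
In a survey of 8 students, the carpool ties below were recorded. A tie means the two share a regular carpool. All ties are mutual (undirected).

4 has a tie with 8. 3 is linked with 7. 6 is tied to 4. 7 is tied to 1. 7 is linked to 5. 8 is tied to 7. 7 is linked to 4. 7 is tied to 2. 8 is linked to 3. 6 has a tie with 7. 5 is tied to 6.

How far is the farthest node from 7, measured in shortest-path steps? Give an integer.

1

Distances from 7: 1:1, 2:1, 3:1, 4:1, 5:1, 6:1, 8:1.
The largest is 1 (to 1, 6, 2, 8, 4, 5, and 3), so the eccentricity of 7 is 1.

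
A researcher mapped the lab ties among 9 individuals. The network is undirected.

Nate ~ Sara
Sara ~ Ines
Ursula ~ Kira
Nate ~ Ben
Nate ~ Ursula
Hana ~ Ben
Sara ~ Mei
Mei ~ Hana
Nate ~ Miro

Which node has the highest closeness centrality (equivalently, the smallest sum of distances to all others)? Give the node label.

Nate

Farness (sum of distances to all others) for each node — Ben:16, Hana:19, Ines:21, Kira:24, Mei:18, Miro:19, Nate:12, Sara:14, Ursula:17.
The smallest farness is 12, for Nate, so Nate has the highest closeness.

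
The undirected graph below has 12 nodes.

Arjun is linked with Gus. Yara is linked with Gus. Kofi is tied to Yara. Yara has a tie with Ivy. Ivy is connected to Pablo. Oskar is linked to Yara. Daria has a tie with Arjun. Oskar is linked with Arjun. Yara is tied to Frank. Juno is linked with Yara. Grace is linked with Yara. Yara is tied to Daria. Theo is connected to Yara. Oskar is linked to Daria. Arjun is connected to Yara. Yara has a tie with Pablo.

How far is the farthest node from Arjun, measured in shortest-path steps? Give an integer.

2

Distances from Arjun: Daria:1, Frank:2, Grace:2, Gus:1, Ivy:2, Juno:2, Kofi:2, Oskar:1, Pablo:2, Theo:2, Yara:1.
The largest is 2 (to Grace, Juno, Kofi, Theo, Pablo, Frank, and Ivy), so the eccentricity of Arjun is 2.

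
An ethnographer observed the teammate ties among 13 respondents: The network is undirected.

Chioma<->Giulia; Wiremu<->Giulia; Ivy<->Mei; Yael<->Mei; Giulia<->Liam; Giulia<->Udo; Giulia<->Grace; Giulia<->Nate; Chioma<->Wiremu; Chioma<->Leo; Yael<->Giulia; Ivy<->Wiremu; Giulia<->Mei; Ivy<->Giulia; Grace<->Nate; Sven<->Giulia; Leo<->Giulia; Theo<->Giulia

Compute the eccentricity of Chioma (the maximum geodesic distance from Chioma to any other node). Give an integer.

2

Distances from Chioma: Giulia:1, Grace:2, Ivy:2, Leo:1, Liam:2, Mei:2, Nate:2, Sven:2, Theo:2, Udo:2, Wiremu:1, Yael:2.
The largest is 2 (to Yael, Grace, Theo, Liam, Udo, Mei, Ivy, Nate, and Sven), so the eccentricity of Chioma is 2.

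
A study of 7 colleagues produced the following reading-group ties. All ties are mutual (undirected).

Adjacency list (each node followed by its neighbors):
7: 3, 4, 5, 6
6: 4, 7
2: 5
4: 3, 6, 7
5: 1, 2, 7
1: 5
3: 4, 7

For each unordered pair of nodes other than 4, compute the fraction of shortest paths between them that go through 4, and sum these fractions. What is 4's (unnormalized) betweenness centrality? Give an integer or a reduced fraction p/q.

1/2

Pairs whose geodesics pass through 4 — 6–3: 1/2.
All other pairs contribute 0.
Summing the contributions gives betweenness(4) = 1/2.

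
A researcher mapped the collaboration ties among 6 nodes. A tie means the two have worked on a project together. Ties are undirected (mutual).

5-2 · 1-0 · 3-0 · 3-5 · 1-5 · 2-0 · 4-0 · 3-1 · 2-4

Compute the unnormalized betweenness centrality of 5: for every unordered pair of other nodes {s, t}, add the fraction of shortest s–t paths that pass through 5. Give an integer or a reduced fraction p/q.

Pairs whose geodesics pass through 5 — 1–2: 1/2; 2–3: 1/2.
All other pairs contribute 0.
Summing the contributions gives betweenness(5) = 1.

1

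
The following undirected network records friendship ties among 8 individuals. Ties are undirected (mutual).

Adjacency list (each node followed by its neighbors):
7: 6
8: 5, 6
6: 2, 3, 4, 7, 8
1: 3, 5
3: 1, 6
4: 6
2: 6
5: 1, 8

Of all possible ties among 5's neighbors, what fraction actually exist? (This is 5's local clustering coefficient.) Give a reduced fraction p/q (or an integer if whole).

0

5's neighbors: 1 and 8 (k = 2).
Possible neighbor pairs: C(2,2) = 1. Edges among them: none → e = 0.
Clustering(5) = 0/1.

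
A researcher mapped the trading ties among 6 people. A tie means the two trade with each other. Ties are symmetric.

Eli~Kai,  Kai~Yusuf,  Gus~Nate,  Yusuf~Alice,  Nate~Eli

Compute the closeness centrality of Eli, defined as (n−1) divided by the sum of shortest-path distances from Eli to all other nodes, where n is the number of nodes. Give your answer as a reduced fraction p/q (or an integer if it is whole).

Distances from Eli: Alice:3, Gus:2, Kai:1, Nate:1, Yusuf:2. Sum = 9.
n = 6, so closeness = 5/9.

5/9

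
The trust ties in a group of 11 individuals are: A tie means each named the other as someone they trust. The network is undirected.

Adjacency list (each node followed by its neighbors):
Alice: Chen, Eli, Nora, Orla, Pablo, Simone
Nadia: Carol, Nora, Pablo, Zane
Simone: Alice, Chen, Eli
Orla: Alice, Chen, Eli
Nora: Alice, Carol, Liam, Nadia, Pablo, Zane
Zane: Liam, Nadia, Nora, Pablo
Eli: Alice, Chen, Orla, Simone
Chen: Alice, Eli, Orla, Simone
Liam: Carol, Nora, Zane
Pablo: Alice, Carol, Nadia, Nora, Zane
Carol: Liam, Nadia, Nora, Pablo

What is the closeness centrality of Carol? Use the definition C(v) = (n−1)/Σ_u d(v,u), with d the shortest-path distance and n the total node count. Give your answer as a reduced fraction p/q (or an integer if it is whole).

1/2

Distances from Carol: Alice:2, Chen:3, Eli:3, Liam:1, Nadia:1, Nora:1, Orla:3, Pablo:1, Simone:3, Zane:2. Sum = 20.
n = 11, so closeness = 10/20 = 1/2.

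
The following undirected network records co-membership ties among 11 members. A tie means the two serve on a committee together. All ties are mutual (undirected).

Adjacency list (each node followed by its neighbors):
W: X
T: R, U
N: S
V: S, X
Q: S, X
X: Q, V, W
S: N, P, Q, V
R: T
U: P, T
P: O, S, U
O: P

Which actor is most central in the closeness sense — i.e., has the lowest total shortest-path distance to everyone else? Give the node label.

Farness (sum of distances to all others) for each node — N:29, O:30, P:21, Q:25, R:42, S:20, T:33, U:26, V:25, W:39, X:30.
The smallest farness is 20, for S, so S has the highest closeness.

S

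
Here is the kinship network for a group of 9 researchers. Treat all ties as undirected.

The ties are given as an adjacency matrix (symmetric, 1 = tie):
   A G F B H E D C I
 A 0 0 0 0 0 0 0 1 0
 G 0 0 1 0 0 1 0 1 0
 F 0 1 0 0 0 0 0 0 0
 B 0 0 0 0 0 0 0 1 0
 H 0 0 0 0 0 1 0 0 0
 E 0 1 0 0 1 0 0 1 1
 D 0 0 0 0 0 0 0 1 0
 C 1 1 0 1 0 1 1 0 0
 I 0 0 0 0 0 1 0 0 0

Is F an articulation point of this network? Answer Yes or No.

Even without F, every remaining node can still reach every other (the residual graph is connected), so F is not a cut vertex.

No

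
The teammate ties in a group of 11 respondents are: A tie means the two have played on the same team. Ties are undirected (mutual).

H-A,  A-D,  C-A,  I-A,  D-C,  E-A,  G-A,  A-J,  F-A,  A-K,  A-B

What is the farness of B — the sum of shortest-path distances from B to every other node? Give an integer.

19

Distances from B: A:1, C:2, D:2, E:2, F:2, G:2, H:2, I:2, J:2, K:2.
Sum = 1 + 2 + 2 + 2 + 2 + 2 + 2 + 2 + 2 + 2 = 19.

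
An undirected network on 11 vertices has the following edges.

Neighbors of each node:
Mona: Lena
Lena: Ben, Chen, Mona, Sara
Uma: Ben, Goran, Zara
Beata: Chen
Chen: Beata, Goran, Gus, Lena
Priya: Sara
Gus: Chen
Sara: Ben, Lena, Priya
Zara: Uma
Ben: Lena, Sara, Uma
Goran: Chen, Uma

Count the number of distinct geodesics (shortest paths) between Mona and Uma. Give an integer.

The shortest distance is 3, and the only length-3 path is Mona–Lena–Ben–Uma. So there is exactly 1 shortest path.

1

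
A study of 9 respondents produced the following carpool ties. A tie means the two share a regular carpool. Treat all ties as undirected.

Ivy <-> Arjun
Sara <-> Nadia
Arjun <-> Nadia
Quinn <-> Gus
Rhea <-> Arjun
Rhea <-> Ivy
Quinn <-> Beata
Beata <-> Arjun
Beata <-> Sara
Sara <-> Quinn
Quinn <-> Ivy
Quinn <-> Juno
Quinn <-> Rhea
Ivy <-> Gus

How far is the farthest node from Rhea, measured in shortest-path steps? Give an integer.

2

Distances from Rhea: Arjun:1, Beata:2, Gus:2, Ivy:1, Juno:2, Nadia:2, Quinn:1, Sara:2.
The largest is 2 (to Gus, Nadia, Beata, Juno, and Sara), so the eccentricity of Rhea is 2.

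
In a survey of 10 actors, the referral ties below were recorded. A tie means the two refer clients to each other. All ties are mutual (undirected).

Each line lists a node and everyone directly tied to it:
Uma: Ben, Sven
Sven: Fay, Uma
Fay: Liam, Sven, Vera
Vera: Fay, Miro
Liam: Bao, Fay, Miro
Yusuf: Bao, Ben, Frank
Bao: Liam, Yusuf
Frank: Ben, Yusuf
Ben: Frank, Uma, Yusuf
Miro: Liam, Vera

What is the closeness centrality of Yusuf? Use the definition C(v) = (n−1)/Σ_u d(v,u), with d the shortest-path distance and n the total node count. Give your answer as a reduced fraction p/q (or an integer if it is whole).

9/20

Distances from Yusuf: Bao:1, Ben:1, Fay:3, Frank:1, Liam:2, Miro:3, Sven:3, Uma:2, Vera:4. Sum = 20.
n = 10, so closeness = 9/20.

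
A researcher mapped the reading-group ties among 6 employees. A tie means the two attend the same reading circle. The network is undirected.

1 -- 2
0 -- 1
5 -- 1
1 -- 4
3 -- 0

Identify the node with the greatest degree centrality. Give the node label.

Degrees — 0:2, 1:4, 2:1, 3:1, 4:1, 5:1.
The maximum is 4, attained only by 1.

1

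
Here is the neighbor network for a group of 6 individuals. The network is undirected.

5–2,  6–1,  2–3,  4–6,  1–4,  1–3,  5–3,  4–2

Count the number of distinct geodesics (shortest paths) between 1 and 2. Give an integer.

The shortest distance is 2. The length-2 paths are: 1–3–2; 1–4–2.
That gives 2 distinct shortest paths.

2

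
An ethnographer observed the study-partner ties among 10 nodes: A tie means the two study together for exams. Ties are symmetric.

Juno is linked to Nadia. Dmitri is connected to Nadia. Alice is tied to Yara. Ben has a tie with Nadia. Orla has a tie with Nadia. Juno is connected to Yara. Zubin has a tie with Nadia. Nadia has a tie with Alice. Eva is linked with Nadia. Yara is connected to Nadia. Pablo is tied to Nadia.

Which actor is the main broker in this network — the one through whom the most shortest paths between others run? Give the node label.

Unnormalized betweenness of each node: Alice:0, Ben:0, Dmitri:0, Eva:0, Juno:0, Nadia:67/2, Orla:0, Pablo:0, Yara:1/2, Zubin:0.
Nadia has the largest value, 67/2, making it the main broker — the node through which the most shortest paths run.

Nadia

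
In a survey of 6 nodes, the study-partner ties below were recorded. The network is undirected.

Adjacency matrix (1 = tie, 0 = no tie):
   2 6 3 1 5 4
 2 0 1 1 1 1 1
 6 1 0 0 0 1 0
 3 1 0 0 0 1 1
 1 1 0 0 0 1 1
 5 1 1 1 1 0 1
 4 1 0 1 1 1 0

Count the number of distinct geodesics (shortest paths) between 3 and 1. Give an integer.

The shortest distance is 2. The length-2 paths are: 3–2–1; 3–5–1; 3–4–1.
That gives 3 distinct shortest paths.

3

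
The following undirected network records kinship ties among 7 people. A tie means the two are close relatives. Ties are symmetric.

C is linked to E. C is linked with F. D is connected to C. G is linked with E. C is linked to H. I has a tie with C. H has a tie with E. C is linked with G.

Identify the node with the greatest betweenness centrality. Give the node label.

Unnormalized betweenness of each node: C:25/2, D:0, E:1/2, F:0, G:0, H:0, I:0.
C has the largest value, 25/2, making it the main broker — the node through which the most shortest paths run.

C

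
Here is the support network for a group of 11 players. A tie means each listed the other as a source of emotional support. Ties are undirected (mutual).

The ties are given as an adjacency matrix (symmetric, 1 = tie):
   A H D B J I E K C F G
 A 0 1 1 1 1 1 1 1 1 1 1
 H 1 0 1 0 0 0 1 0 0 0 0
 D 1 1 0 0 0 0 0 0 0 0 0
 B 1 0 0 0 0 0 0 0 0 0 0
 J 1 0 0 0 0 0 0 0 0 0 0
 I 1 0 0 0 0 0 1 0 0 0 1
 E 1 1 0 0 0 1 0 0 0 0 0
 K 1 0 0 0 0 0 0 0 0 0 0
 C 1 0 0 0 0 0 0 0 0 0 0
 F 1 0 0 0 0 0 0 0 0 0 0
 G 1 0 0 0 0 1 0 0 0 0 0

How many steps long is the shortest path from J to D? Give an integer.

One shortest route is J – A – D, which uses 2 edges, and J and D are not directly tied, so nothing shorter exists. So d(J,D) = 2.

2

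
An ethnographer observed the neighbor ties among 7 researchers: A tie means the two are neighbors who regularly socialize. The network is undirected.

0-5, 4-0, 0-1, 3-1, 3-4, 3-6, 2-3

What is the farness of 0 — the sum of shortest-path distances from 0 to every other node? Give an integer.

Distances from 0: 1:1, 2:3, 3:2, 4:1, 5:1, 6:3.
Sum = 1 + 3 + 2 + 1 + 1 + 3 = 11.

11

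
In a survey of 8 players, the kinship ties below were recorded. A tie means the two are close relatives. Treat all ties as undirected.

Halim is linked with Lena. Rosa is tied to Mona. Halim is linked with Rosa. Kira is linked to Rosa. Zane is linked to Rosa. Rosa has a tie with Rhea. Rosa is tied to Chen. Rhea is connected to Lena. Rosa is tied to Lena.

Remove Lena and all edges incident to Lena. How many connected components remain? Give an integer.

Lena's neighbors (Halim, Rhea, and Rosa) remain reachable from one another through other ties, so the rest of the network stays in one piece.

1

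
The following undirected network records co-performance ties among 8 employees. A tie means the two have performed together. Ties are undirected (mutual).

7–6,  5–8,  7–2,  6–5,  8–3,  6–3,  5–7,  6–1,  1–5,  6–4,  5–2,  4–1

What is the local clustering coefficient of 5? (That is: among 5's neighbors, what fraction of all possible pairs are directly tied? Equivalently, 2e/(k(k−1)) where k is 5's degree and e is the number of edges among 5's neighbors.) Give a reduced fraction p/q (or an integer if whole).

5's neighbors: 1, 2, 6, 7, and 8 (k = 5).
Possible neighbor pairs: C(5,2) = 10. Edges among them: 1–6, 2–7, 6–7 → e = 3.
Clustering(5) = 3/10.

3/10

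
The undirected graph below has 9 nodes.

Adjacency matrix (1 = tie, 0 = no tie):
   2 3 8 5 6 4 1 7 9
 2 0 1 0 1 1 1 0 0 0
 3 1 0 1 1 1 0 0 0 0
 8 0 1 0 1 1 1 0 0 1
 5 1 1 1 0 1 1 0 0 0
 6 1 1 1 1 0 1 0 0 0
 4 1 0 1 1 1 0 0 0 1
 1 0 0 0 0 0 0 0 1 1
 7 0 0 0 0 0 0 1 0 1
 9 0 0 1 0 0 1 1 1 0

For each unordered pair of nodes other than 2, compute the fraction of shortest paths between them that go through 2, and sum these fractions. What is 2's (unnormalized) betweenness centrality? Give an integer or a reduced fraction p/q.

Pairs whose geodesics pass through 2 — 3–4: 1/4.
All other pairs contribute 0.
Summing the contributions gives betweenness(2) = 1/4.

1/4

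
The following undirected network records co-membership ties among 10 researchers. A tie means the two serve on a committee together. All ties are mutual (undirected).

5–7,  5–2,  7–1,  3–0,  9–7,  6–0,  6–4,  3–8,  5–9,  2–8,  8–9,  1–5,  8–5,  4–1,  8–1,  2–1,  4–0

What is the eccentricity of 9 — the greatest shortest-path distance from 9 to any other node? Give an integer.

Distances from 9: 0:3, 1:2, 2:2, 3:2, 4:3, 5:1, 6:4, 7:1, 8:1.
The largest is 4 (to 6), so the eccentricity of 9 is 4.

4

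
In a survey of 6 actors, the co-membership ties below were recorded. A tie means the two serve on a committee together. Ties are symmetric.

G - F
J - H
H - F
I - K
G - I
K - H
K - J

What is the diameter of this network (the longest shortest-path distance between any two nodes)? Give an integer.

Eccentricity of each node (its greatest distance to any other): F:2, G:3, H:2, I:2, J:3, K:2.
The maximum eccentricity is 3, realized for instance by the pair J–G via J – K – I – G. So the diameter is 3.

3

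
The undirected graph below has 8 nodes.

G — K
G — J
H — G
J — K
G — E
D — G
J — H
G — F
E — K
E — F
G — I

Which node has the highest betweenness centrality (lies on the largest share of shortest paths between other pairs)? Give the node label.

Unnormalized betweenness of each node: D:0, E:1/2, F:0, G:31/2, H:0, I:0, J:1/2, K:1/2.
G has the largest value, 31/2, making it the main broker — the node through which the most shortest paths run.

G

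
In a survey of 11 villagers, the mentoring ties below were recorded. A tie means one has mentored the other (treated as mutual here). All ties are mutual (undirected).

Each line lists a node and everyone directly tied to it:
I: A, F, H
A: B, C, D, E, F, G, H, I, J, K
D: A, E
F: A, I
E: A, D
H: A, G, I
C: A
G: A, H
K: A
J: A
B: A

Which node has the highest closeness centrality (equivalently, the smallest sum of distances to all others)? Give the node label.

Farness (sum of distances to all others) for each node — A:10, B:19, C:19, D:18, E:18, F:18, G:18, H:17, I:17, J:19, K:19.
The smallest farness is 10, for A, so A has the highest closeness.

A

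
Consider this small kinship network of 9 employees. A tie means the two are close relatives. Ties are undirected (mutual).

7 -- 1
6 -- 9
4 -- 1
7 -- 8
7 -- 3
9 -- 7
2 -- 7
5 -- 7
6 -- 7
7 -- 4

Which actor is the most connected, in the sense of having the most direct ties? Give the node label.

Degrees — 1:2, 2:1, 3:1, 4:2, 5:1, 6:2, 7:8, 8:1, 9:2.
The maximum is 8, attained only by 7.

7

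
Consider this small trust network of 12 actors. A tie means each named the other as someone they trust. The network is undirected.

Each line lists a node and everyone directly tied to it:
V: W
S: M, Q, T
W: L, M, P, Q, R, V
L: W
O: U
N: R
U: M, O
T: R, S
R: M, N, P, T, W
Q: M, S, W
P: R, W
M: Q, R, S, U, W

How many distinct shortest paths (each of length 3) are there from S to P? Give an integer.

4

The shortest distance is 3. The length-3 paths are: S–T–R–P; S–M–R–P; S–Q–W–P; S–M–W–P.
That gives 4 distinct shortest paths.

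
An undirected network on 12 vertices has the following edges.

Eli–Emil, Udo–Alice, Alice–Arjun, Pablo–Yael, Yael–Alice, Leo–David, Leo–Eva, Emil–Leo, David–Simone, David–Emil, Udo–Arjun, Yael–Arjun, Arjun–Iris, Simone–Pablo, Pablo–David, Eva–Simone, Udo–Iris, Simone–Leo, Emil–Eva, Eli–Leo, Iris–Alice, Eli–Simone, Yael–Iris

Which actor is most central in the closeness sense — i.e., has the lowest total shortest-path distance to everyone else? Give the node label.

Farness (sum of distances to all others) for each node — Alice:28, Arjun:28, David:23, Eli:29, Emil:28, Eva:29, Iris:28, Leo:27, Pablo:20, Simone:22, Udo:36, Yael:22.
The smallest farness is 20, for Pablo, so Pablo has the highest closeness.

Pablo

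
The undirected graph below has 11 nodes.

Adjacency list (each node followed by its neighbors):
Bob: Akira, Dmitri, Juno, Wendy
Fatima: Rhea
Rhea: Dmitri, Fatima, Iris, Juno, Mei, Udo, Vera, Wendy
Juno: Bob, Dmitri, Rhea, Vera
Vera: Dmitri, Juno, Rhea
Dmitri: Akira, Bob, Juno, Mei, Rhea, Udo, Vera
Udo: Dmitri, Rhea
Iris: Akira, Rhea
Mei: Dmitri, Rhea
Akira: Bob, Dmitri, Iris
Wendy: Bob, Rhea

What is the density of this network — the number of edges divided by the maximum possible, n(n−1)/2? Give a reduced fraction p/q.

There are 19 edges and 11 nodes, so the maximum possible is C(11,2) = 55.
Density = 19/55.

19/55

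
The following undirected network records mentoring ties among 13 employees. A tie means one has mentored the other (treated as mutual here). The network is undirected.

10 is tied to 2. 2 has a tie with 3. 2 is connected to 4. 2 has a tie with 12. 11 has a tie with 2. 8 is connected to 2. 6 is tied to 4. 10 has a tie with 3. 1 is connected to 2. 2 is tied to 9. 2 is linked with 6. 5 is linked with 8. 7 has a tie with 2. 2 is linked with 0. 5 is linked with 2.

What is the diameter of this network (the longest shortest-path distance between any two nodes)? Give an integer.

Eccentricity of each node (its greatest distance to any other): 0:2, 1:2, 2:1, 3:2, 4:2, 5:2, 6:2, 7:2, 8:2, 9:2, 10:2, 11:2, 12:2.
The maximum eccentricity is 2, realized for instance by the pair 5–7 via 5 – 2 – 7. So the diameter is 2.

2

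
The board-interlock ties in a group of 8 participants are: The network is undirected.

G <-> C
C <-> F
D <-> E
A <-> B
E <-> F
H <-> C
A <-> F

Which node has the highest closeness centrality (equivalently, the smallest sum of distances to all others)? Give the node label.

Farness (sum of distances to all others) for each node — A:15, B:21, C:13, D:21, E:15, F:11, G:19, H:19.
The smallest farness is 11, for F, so F has the highest closeness.

F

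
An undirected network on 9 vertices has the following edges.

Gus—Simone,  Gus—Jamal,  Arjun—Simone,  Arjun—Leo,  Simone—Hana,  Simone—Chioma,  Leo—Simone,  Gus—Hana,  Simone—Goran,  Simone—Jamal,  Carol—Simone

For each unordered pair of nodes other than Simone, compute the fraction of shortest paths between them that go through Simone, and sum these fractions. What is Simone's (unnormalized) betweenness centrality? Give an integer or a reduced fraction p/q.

Pairs whose geodesics pass through Simone — Jamal–Goran: 1; Jamal–Leo: 1; Jamal–Chioma: 1; Jamal–Arjun: 1; Jamal–Carol: 1; Jamal–Hana: 1/2; Gus–Goran: 1; Gus–Leo: 1; Gus–Chioma: 1; Gus–Arjun: 1; Gus–Carol: 1; Goran–Leo: 1; Goran–Chioma: 1; Goran–Arjun: 1 … (+11 more pairs).
All other pairs contribute 0.
Summing the contributions gives betweenness(Simone) = 49/2.

49/2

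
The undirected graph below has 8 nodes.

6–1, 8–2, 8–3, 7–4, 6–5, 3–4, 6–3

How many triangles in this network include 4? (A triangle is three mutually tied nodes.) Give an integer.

0

4's neighbors are 3 and 7, but none of them are tied to each other, so no triangle contains 4.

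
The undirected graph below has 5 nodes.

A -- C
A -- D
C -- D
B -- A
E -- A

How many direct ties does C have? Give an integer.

C is directly tied to A and D. That is 2 neighbors, so the degree of C is 2.

2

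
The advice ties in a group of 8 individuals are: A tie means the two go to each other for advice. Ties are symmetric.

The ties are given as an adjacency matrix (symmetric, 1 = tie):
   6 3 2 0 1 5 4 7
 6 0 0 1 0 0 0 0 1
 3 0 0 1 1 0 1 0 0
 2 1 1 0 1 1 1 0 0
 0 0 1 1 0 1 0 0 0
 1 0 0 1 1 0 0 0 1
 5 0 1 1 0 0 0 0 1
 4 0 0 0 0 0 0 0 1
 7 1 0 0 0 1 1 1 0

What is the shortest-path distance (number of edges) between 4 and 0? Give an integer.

3

One shortest route is 4 – 7 – 1 – 0, which uses 3 edges, and at distance 2 from 4 we only reach {1, 5, 6}, which does not include 0. So d(4,0) = 3.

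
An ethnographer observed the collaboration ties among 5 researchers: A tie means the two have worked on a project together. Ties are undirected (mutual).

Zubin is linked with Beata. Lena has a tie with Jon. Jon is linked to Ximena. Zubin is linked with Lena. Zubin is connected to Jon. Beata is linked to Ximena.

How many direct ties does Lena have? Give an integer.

Lena is directly tied to Jon and Zubin. That is 2 neighbors, so the degree of Lena is 2.

2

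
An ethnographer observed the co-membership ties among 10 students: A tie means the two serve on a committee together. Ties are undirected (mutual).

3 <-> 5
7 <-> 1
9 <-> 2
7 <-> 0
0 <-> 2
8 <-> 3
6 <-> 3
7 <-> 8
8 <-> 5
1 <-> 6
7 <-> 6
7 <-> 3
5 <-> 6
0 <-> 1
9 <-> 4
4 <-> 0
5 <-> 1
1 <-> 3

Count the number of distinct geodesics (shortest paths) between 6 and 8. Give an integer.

3

The shortest distance is 2. The length-2 paths are: 6–7–8; 6–5–8; 6–3–8.
That gives 3 distinct shortest paths.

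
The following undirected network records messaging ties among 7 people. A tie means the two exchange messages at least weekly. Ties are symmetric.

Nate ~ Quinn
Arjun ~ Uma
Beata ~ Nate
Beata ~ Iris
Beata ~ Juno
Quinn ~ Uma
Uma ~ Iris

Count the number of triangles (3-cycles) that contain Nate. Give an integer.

Nate's neighbors are Beata and Quinn, but none of them are tied to each other, so no triangle contains Nate.

0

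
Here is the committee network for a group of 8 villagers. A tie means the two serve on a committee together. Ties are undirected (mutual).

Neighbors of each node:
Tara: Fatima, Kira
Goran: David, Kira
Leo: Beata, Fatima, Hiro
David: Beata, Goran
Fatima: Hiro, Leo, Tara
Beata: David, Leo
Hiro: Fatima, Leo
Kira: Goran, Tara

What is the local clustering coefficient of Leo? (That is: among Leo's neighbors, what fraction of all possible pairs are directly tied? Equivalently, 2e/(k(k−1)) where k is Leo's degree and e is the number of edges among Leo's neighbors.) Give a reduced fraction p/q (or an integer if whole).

Leo's neighbors: Beata, Fatima, and Hiro (k = 3).
Possible neighbor pairs: C(3,2) = 3. Edges among them: Fatima–Hiro → e = 1.
Clustering(Leo) = 1/3.

1/3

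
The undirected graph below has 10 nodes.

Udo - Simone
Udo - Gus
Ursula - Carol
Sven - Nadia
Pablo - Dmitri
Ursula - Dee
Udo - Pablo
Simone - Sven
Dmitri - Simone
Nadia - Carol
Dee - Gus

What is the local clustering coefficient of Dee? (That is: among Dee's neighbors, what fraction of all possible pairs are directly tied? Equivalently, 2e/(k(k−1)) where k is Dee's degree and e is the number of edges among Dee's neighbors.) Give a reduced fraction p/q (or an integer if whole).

0

Dee's neighbors: Gus and Ursula (k = 2).
Possible neighbor pairs: C(2,2) = 1. Edges among them: none → e = 0.
Clustering(Dee) = 0/1.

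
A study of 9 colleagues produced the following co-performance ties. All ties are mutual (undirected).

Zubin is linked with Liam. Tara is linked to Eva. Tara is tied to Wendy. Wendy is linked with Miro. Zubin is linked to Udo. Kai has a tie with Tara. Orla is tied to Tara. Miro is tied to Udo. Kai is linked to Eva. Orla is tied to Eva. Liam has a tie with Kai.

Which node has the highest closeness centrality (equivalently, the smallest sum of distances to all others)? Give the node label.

Tara

Farness (sum of distances to all others) for each node — Eva:17, Kai:15, Liam:17, Miro:18, Orla:20, Tara:14, Udo:20, Wendy:16, Zubin:19.
The smallest farness is 14, for Tara, so Tara has the highest closeness.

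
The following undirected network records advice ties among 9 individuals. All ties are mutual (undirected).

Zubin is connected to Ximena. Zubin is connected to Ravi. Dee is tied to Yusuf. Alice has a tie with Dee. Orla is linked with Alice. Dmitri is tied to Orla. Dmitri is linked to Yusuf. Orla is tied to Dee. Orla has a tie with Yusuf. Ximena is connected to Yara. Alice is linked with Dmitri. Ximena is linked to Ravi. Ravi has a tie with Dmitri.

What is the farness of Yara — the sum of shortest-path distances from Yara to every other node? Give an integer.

Distances from Yara: Alice:4, Dee:5, Dmitri:3, Orla:4, Ravi:2, Ximena:1, Yusuf:4, Zubin:2.
Sum = 4 + 5 + 3 + 4 + 2 + 1 + 4 + 2 = 25.

25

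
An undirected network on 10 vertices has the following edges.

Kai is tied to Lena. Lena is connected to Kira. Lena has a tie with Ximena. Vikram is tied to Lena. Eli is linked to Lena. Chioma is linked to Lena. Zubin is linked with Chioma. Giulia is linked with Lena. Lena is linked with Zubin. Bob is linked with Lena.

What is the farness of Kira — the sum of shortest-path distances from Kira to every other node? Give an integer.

17

Distances from Kira: Bob:2, Chioma:2, Eli:2, Giulia:2, Kai:2, Lena:1, Vikram:2, Ximena:2, Zubin:2.
Sum = 2 + 2 + 2 + 2 + 2 + 1 + 2 + 2 + 2 = 17.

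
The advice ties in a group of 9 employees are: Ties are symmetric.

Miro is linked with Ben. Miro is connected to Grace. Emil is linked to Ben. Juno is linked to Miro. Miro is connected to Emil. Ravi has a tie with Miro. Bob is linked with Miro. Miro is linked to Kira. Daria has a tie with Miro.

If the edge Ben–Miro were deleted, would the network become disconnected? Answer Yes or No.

No

Even without that edge, Ben still reaches Miro via Ben – Emil – Miro, so the network stays connected. Not a bridge.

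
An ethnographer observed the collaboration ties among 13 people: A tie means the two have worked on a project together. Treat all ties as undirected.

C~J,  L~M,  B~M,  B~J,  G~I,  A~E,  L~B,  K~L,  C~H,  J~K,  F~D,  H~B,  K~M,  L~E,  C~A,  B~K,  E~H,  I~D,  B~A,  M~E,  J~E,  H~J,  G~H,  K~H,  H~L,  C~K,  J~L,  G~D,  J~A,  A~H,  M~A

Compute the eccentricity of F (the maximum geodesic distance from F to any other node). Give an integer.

5

Distances from F: A:4, B:4, C:4, D:1, E:4, G:2, H:3, I:2, J:4, K:4, L:4, M:5.
The largest is 5 (to M), so the eccentricity of F is 5.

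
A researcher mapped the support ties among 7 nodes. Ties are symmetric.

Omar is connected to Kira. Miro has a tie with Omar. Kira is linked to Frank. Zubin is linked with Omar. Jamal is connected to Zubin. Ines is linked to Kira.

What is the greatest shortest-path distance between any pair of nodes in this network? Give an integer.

Eccentricity of each node (its greatest distance to any other): Frank:4, Ines:4, Jamal:4, Kira:3, Miro:3, Omar:2, Zubin:3.
The maximum eccentricity is 4, realized for instance by the pair Jamal–Frank via Jamal – Zubin – Omar – Kira – Frank. So the diameter is 4.

4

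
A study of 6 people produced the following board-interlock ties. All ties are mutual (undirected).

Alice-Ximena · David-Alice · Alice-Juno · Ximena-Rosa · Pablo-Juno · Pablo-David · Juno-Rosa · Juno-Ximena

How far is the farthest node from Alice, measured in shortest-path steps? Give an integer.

2

Distances from Alice: David:1, Juno:1, Pablo:2, Rosa:2, Ximena:1.
The largest is 2 (to Rosa and Pablo), so the eccentricity of Alice is 2.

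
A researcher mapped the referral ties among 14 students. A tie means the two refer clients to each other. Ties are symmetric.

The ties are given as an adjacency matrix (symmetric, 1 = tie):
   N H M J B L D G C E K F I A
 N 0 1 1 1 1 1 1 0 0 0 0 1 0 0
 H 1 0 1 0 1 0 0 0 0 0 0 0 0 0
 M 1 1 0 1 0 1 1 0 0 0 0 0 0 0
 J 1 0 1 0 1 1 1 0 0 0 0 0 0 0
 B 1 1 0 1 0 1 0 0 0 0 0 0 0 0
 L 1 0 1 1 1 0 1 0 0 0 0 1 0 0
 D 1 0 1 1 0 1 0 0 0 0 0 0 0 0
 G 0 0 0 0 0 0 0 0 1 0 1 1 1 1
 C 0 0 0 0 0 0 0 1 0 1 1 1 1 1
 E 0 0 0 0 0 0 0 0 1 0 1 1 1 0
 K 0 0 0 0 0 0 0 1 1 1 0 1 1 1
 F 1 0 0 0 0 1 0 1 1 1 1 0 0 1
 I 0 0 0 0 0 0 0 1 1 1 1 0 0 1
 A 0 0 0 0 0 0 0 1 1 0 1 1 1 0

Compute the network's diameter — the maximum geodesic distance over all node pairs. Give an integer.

Eccentricity of each node (its greatest distance to any other): A:3, B:4, C:3, D:4, E:3, F:2, G:3, H:4, I:4, J:4, K:3, L:3, M:4, N:3.
The maximum eccentricity is 4, realized for instance by the pair H–I via H – N – F – G – I. So the diameter is 4.

4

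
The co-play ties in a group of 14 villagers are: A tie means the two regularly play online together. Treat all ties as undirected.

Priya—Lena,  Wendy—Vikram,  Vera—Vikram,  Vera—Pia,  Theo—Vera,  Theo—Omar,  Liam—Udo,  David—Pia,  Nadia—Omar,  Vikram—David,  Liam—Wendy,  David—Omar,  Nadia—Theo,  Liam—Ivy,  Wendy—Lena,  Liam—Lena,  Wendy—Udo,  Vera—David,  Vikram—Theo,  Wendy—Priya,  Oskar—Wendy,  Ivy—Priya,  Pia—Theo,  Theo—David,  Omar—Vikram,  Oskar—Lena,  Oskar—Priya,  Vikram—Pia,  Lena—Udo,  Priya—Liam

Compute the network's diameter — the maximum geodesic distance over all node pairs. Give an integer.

Eccentricity of each node (its greatest distance to any other): David:4, Ivy:5, Lena:4, Liam:4, Nadia:5, Omar:4, Oskar:4, Pia:4, Priya:4, Theo:4, Udo:4, Vera:4, Vikram:3, Wendy:3.
The maximum eccentricity is 5, realized for instance by the pair Ivy–Nadia via Ivy – Priya – Wendy – Vikram – Theo – Nadia. So the diameter is 5.

5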